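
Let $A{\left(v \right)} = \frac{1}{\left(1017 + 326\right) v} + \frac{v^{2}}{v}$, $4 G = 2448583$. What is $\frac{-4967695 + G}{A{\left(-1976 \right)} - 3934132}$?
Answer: $\frac{11558617222074}{10445517454945} \approx 1.1066$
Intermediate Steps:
$G = \frac{2448583}{4}$ ($G = \frac{1}{4} \cdot 2448583 = \frac{2448583}{4} \approx 6.1215 \cdot 10^{5}$)
$A{\left(v \right)} = v + \frac{1}{1343 v}$ ($A{\left(v \right)} = \frac{1}{1343 v} + v = v + \frac{1}{1343 v}$)
$\frac{-4967695 + G}{A{\left(-1976 \right)} - 3934132} = \frac{-4967695 + \frac{2448583}{4}}{\left(-1976 + \frac{1}{1343 \left(-1976\right)}\right) - 3934132} = - \frac{17422197}{4 \left(\left(-1976 + \frac{1}{1343} \left(- \frac{1}{1976}\right)\right) - 3934132\right)} = - \frac{17422197}{4 \left(\left(-1976 - \frac{1}{2653768}\right) - 3934132\right)} = - \frac{17422197}{4 \left(- \frac{5243845569}{2653768} - 3934132\right)} = - \frac{17422197}{4 \left(- \frac{10445517454945}{2653768}\right)} = \left(- \frac{17422197}{4}\right) \left(- \frac{2653768}{10445517454945}\right) = \frac{11558617222074}{10445517454945}$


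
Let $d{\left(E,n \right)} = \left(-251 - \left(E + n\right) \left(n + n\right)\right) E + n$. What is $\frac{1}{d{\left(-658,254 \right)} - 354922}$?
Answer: $- \frac{1}{135232166} \approx -7.3947 \cdot 10^{-9}$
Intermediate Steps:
$d{\left(E,n \right)} = n + E \left(-251 - 2 n \left(E + n\right)\right)$ ($d{\left(E,n \right)} = \left(-251 - \left(E + n\right) 2 n\right) E + n = \left(-251 - 2 n \left(E + n\right)\right) E + n = E \left(-251 - 2 n \left(E + n\right)\right) + n = n + E \left(-251 - 2 n \left(E + n\right)\right)$)
$\frac{1}{d{\left(-658,254 \right)} - 354922} = \frac{1}{\left(254 - -165158 - - 1316 \cdot 254^{2} - 508 \left(-658\right)^{2}\right) - 354922} = \frac{1}{\left(254 + 165158 - \left(-1316\right) 64516 - 508 \cdot 432964\right) - 354922} = \frac{1}{\left(254 + 165158 + 84903056 - 219945712\right) - 354922} = \frac{1}{-134877244 - 354922} = \frac{1}{-135232166} = - \frac{1}{135232166}$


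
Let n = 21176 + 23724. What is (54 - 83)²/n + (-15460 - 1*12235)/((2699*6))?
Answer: -614943173/363555300 ≈ -1.6915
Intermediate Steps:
n = 44900
(54 - 83)²/n + (-15460 - 1*12235)/((2699*6)) = (54 - 83)²/44900 + (-15460 - 1*12235)/((2699*6)) = (-29)²*(1/44900) + (-15460 - 12235)/16194 = 841*(1/44900) - 27695*1/16194 = 841/44900 - 27695/16194 = -614943173/363555300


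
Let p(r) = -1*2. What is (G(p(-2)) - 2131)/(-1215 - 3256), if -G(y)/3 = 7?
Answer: 2152/4471 ≈ 0.48132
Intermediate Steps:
p(r) = -2
G(y) = -21 (G(y) = -3*7 = -21)
(G(p(-2)) - 2131)/(-1215 - 3256) = (-21 - 2131)/(-1215 - 3256) = -2152/(-4471) = -2152*(-1/4471) = 2152/4471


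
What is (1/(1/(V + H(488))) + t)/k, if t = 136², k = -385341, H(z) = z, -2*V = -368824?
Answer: -203396/385341 ≈ -0.52783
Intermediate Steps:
V = 184412 (V = -½*(-368824) = 184412)
t = 18496
(1/(1/(V + H(488))) + t)/k = (1/(1/(184412 + 488)) + 18496)/(-385341) = (1/(1/184900) + 18496)*(-1/385341) = (184900 + 18496)*(-1/385341) = 203396*(-1/385341) = -203396/385341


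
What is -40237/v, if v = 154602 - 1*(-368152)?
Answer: -40237/522754 ≈ -0.076971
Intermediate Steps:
v = 522754 (v = 154602 + 368152 = 522754)
-40237/v = -40237/522754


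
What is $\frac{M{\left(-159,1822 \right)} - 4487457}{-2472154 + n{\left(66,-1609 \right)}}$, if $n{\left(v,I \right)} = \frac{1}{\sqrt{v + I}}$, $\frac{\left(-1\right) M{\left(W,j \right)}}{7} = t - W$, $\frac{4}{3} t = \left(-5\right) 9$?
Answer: $\frac{34241799992264685}{18860229103523578} - \frac{17953335 i \sqrt{1543}}{37720458207047156} \approx 1.8156 - 1.8696 \cdot 10^{-8} i$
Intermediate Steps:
$t = - \frac{135}{4}$ ($t = \frac{3 \left(\left(-5\right) 9\right)}{4} = \frac{3}{4} \left(-45\right) = - \frac{135}{4} \approx -33.75$)
$M{\left(W,j \right)} = \frac{945}{4} + 7 W$ ($M{\left(W,j \right)} = - 7 \left(- \frac{135}{4} - W\right) = \frac{945}{4} + 7 W$)
$n{\left(v,I \right)} = \frac{1}{\sqrt{I + v}}$
$\frac{M{\left(-159,1822 \right)} - 4487457}{-2472154 + n{\left(66,-1609 \right)}} = \frac{\left(\frac{945}{4} + 7 \left(-159\right)\right) - 4487457}{-2472154 + \frac{1}{\sqrt{-1609 + 66}}} = \frac{\left(\frac{945}{4} - 1113\right) - 4487457}{-2472154 + \frac{1}{\sqrt{-1543}}} = \frac{- \frac{3507}{4} - 4487457}{-2472154 - \frac{i \sqrt{1543}}{1543}} = - \frac{17953335}{4 \left(-2472154 - \frac{i \sqrt{1543}}{1543}\right)}$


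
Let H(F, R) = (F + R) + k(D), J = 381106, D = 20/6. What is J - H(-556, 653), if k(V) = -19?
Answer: 381028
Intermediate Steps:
D = 10/3 (D = 20*(⅙) = 10/3 ≈ 3.3333)
H(F, R) = -19 + F + R (H(F, R) = (F + R) - 19 = -19 + F + R)
J - H(-556, 653) = 381106 - (-19 - 556 + 653) = 381106 - 1*78 = 381106 - 78 = 381028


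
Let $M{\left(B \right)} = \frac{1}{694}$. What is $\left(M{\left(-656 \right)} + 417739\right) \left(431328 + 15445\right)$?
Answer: $\frac{129524347782191}{694} \approx 1.8663 \cdot 10^{11}$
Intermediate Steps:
$M{\left(B \right)} = \frac{1}{694}$
$\left(M{\left(-656 \right)} + 417739\right) \left(431328 + 15445\right) = \left(\frac{1}{694} + 417739\right) \left(431328 + 15445\right) = \frac{289910867}{694} \cdot 446773 = \frac{129524347782191}{694}$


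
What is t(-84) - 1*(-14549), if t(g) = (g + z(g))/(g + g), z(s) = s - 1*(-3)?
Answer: 814799/56 ≈ 14550.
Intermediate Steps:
z(s) = 3 + s (z(s) = s + 3 = 3 + s)
t(g) = (3 + 2*g)/(2*g) (t(g) = (g + (3 + g))/(g + g) = (3 + 2*g)/((2*g)) = (3 + 2*g)*(1/(2*g)) = (3 + 2*g)/(2*g))
t(-84) - 1*(-14549) = (3/2 - 84)/(-84) - 1*(-14549) = -1/84*(-165/2) + 14549 = 55/56 + 14549 = 814799/56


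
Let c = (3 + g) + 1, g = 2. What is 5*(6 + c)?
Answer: 60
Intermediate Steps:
c = 6 (c = (3 + 2) + 1 = 5 + 1 = 6)
5*(6 + c) = 5*(6 + 6) = 5*12 = 60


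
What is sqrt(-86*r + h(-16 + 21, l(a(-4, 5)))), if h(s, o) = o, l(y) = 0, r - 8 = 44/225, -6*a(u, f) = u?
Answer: 2*I*sqrt(39646)/15 ≈ 26.548*I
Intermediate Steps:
a(u, f) = -u/6
r = 1844/225 (r = 8 + 44/225 = 1844/225 ≈ 8.1956)
sqrt(-86*r + h(-16 + 21, l(a(-4, 5)))) = sqrt(-86*1844/225 + 0) = sqrt(-158584/225 + 0) = sqrt(-158584/225) = 2*I*sqrt(39646)/15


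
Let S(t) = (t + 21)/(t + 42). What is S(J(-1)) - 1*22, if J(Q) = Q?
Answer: -882/41 ≈ -21.512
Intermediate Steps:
S(t) = (21 + t)/(42 + t)
S(J(-1)) - 1*22 = (21 - 1)/(42 - 1) - 1*22 = 20/41 - 22 = -882/41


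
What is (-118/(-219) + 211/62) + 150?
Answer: 2090225/13578 ≈ 153.94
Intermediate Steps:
(-118/(-219) + 211/62) + 150 = (-118*(-1/219) + 211*(1/62)) + 150 = (118/219 + 211/62) + 150 = 53525/13578 + 150 = 2090225/13578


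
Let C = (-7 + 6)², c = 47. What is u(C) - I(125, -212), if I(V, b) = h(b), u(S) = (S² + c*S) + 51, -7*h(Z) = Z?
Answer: 481/7 ≈ 68.714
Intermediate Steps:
h(Z) = -Z/7
C = 1 (C = (-1)² = 1)
u(S) = 51 + S² + 47*S (u(S) = (S² + 47*S) + 51 = 51 + S² + 47*S)
I(V, b) = -b/7
u(C) - I(125, -212) = (51 + 1² + 47*1) - (-1)*(-212)/7 = (51 + 1 + 47) - 1*212/7 = 99 - 212/7 = 481/7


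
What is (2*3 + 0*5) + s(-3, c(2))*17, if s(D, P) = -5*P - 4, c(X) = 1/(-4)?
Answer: -163/4 ≈ -40.750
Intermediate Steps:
c(X) = -¼ (c(X) = 1*(-¼) = -¼)
s(D, P) = -4 - 5*P
(2*3 + 0*5) + s(-3, c(2))*17 = (2*3 + 0*5) + (-4 - 5*(-¼))*17 = (6 + 0) + (-4 + 5/4)*17 = 6 - 11/4*17 = 6 - 187/4 = -163/4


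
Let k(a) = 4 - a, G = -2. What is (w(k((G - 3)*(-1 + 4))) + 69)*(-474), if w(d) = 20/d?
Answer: -630894/19 ≈ -33205.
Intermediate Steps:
(w(k((G - 3)*(-1 + 4))) + 69)*(-474) = (20/(4 - (-2 - 3)*(-1 + 4)) + 69)*(-474) = (20/(4 - (-5)*3) + 69)*(-474) = (20/(4 - 1*(-15)) + 69)*(-474) = (20/(4 + 15) + 69)*(-474) = (20/19 + 69)*(-474) = (1331/19)*(-474) = -630894/19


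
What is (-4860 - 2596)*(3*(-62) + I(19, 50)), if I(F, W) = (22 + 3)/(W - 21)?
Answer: 40031264/29 ≈ 1.3804e+6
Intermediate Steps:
I(F, W) = 25/(-21 + W)
(-4860 - 2596)*(3*(-62) + I(19, 50)) = (-4860 - 2596)*(3*(-62) + 25/(-21 + 50)) = -7456*(-186 + 25/29) = -7456*(-5369/29) = 40031264/29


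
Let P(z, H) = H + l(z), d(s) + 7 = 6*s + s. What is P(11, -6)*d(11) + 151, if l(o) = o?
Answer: 501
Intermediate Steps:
d(s) = -7 + 7*s (d(s) = -7 + (6*s + s) = -7 + 7*s)
P(z, H) = H + z
P(11, -6)*d(11) + 151 = (-6 + 11)*(-7 + 7*11) + 151 = 5*(-7 + 77) + 151 = 5*70 + 151 = 350 + 151 = 501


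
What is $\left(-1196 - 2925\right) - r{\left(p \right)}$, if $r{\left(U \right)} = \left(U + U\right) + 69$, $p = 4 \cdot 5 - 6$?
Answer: $-4218$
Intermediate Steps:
$p = 14$ ($p = 20 - 6 = 14$)
$r{\left(U \right)} = 69 + 2 U$ ($r{\left(U \right)} = 2 U + 69 = 69 + 2 U$)
$\left(-1196 - 2925\right) - r{\left(p \right)} = \left(-1196 - 2925\right) - \left(69 + 2 \cdot 14\right) = -4121 - \left(69 + 28\right) = -4121 - 97 = -4218$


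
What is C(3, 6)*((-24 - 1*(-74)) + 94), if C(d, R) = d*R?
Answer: 2592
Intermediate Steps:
C(d, R) = R*d
C(3, 6)*((-24 - 1*(-74)) + 94) = (6*3)*((-24 - 1*(-74)) + 94) = 18*((-24 + 74) + 94) = 18*(50 + 94) = 18*144 = 2592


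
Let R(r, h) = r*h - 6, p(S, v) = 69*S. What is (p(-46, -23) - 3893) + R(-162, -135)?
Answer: 14797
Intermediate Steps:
R(r, h) = -6 + h*r (R(r, h) = h*r - 6 = -6 + h*r)
(p(-46, -23) - 3893) + R(-162, -135) = (69*(-46) - 3893) + (-6 - 135*(-162)) = (-3174 - 3893) + (-6 + 21870) = -7067 + 21864 = 14797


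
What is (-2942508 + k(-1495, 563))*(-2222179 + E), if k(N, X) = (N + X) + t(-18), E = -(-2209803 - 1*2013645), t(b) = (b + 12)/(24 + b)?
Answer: -5890617226629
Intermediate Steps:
t(b) = (12 + b)/(24 + b)
E = 4223448 (E = -(-2209803 - 2013645) = -1*(-4223448) = 4223448)
k(N, X) = -1 + N + X (k(N, X) = (N + X) + (12 - 18)/(24 - 18) = (N + X) - 6/6 = (N + X) + (1/6)*(-6) = (N + X) - 1 = -1 + N + X)
(-2942508 + k(-1495, 563))*(-2222179 + E) = (-2942508 + (-1 - 1495 + 563))*(-2222179 + 4223448) = (-2942508 - 933)*2001269 = -2943441*2001269 = -5890617226629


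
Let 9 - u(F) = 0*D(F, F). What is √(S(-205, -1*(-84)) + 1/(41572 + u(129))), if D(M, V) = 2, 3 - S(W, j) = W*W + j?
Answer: I*√72800413353885/41581 ≈ 205.2*I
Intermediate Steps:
S(W, j) = 3 - j - W² (S(W, j) = 3 - (W*W + j) = 3 - (W² + j) = 3 - (j + W²) = 3 + (-j - W²) = 3 - j - W²)
u(F) = 9 (u(F) = 9 - 0*2 = 9 - 1*0 = 9 + 0 = 9)
√(S(-205, -1*(-84)) + 1/(41572 + u(129))) = √((3 - (-1)*(-84) - 1*(-205)²) + 1/(41572 + 9)) = √((3 - 1*84 - 1*42025) + 1/41581) = √((3 - 84 - 42025) + 1/41581) = √(-42106 + 1/41581) = √(-1750809585/41581) = I*√72800413353885/41581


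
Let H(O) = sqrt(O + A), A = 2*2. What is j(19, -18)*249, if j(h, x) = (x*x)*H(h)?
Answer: 80676*sqrt(23) ≈ 3.8691e+5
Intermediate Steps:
A = 4
H(O) = sqrt(4 + O) (H(O) = sqrt(O + 4) = sqrt(4 + O))
j(h, x) = x**2*sqrt(4 + h) (j(h, x) = (x*x)*sqrt(4 + h) = x**2*sqrt(4 + h))
j(19, -18)*249 = ((-18)**2*sqrt(4 + 19))*249 = (324*sqrt(23))*249 = 80676*sqrt(23)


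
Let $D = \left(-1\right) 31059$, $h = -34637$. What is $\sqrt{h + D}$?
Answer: $4 i \sqrt{4106} \approx 256.31 i$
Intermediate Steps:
$D = -31059$
$\sqrt{h + D} = \sqrt{-34637 - 31059} = \sqrt{-65696} = 4 i \sqrt{4106}$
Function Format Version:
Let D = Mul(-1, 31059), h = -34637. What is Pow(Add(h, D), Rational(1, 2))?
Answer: Mul(4, I, Pow(4106, Rational(1, 2))) ≈ Mul(256.31, I)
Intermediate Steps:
D = -31059
Pow(Add(h, D), Rational(1, 2)) = Pow(Add(-34637, -31059), Rational(1, 2)) = Pow(-65696, Rational(1, 2)) = Mul(4, I, Pow(4106, Rational(1, 2)))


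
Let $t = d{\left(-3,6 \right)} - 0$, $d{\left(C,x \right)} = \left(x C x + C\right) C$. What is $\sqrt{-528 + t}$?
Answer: $i \sqrt{195} \approx 13.964 i$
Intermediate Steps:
$d{\left(C,x \right)} = C \left(C + C x^{2}\right)$ ($d{\left(C,x \right)} = \left(C x x + C\right) C = \left(C x^{2} + C\right) C = \left(C + C x^{2}\right) C = C \left(C + C x^{2}\right)$)
$t = 333$ ($t = \left(-3\right)^{2} \left(1 + 6^{2}\right) - 0 = 9 \left(1 + 36\right) + 0 = 9 \cdot 37 + 0 = 333 + 0 = 333$)
$\sqrt{-528 + t} = \sqrt{-528 + 333} = \sqrt{-195} = i \sqrt{195}$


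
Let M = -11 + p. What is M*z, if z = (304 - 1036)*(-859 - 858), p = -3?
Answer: -17595816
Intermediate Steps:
M = -14 (M = -11 - 3 = -14)
z = 1256844 (z = -732*(-1717) = 1256844)
M*z = -14*1256844 = -17595816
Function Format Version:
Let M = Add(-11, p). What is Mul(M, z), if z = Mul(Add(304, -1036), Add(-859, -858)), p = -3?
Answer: -17595816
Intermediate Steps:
M = -14 (M = Add(-11, -3) = -14)
z = 1256844 (z = Mul(-732, -1717) = 1256844)
Mul(M, z) = Mul(-14, 1256844) = -17595816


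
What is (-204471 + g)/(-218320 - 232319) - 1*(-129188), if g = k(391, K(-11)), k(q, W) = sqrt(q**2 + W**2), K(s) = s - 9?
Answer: 6468595067/50071 - sqrt(153281)/450639 ≈ 1.2919e+5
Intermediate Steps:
K(s) = -9 + s
k(q, W) = sqrt(W**2 + q**2)
g = sqrt(153281) (g = sqrt((-9 - 11)**2 + 391**2) = sqrt((-20)**2 + 152881) = sqrt(400 + 152881) = sqrt(153281) ≈ 391.51)
(-204471 + g)/(-218320 - 232319) - 1*(-129188) = (-204471 + sqrt(153281))/(-218320 - 232319) - 1*(-129188) = (-204471 + sqrt(153281))/(-450639) + 129188 = (-204471 + sqrt(153281))*(-1/450639) + 129188 = (22719/50071 - sqrt(153281)/450639) + 129188 = 6468595067/50071 - sqrt(153281)/450639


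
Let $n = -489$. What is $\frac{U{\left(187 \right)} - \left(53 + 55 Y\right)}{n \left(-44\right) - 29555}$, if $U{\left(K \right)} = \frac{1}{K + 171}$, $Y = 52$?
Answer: $\frac{1042853}{2877962} \approx 0.36236$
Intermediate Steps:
$U{\left(K \right)} = \frac{1}{171 + K}$
$\frac{U{\left(187 \right)} - \left(53 + 55 Y\right)}{n \left(-44\right) - 29555} = \frac{\frac{1}{171 + 187} - 2913}{\left(-489\right) \left(-44\right) - 29555} = \frac{\frac{1}{358} - 2913}{21516 - 29555} = \frac{\frac{1}{358} - 2913}{-8039} = \left(- \frac{1042853}{358}\right) \left(- \frac{1}{8039}\right) = \frac{1042853}{2877962}$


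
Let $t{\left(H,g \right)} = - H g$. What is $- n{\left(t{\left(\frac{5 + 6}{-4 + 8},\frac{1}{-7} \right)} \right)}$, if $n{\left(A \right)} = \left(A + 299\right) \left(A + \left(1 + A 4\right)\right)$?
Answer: $- \frac{695789}{784} \approx -887.49$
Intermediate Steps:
$t{\left(H,g \right)} = - H g$
$n{\left(A \right)} = \left(1 + 5 A\right) \left(299 + A\right)$ ($n{\left(A \right)} = \left(299 + A\right) \left(A + \left(1 + 4 A\right)\right) = \left(299 + A\right) \left(1 + 5 A\right) = \left(1 + 5 A\right) \left(299 + A\right)$)
$- n{\left(t{\left(\frac{5 + 6}{-4 + 8},\frac{1}{-7} \right)} \right)} = - (299 + 5 \left(- \frac{\left(5 + 6\right) \frac{1}{-4 + 8}}{-7}\right)^{2} + 1496 \left(- \frac{\left(5 + 6\right) \frac{1}{-4 + 8}}{-7}\right)) = - (299 + 5 \left(\left(-1\right) \frac{11}{4} \left(- \frac{1}{7}\right)\right)^{2} + 1496 \left(\left(-1\right) \frac{11}{4} \left(- \frac{1}{7}\right)\right)) = - (299 + 5 \left(\frac{11}{28}\right)^{2} + 1496 \cdot \frac{11}{28}) = - (299 + 5 \cdot \frac{121}{784} + \frac{4114}{7}) = - (299 + \frac{605}{784} + \frac{4114}{7}) = \left(-1\right) \frac{695789}{784} = - \frac{695789}{784}$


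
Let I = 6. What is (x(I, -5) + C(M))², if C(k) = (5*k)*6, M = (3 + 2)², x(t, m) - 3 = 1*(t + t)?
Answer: 585225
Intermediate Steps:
x(t, m) = 3 + 2*t (x(t, m) = 3 + 1*(t + t) = 3 + 1*(2*t) = 3 + 2*t)
M = 25 (M = 5² = 25)
C(k) = 30*k
(x(I, -5) + C(M))² = ((3 + 2*6) + 30*25)² = ((3 + 12) + 750)² = (15 + 750)² = 765² = 585225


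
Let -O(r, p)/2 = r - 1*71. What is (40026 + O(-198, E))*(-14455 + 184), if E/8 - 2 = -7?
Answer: -578888844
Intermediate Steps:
E = -40 (E = 16 + 8*(-7) = 16 - 56 = -40)
O(r, p) = 142 - 2*r (O(r, p) = -2*(r - 1*71) = -2*(r - 71) = -2*(-71 + r) = 142 - 2*r)
(40026 + O(-198, E))*(-14455 + 184) = (40026 + (142 - 2*(-198)))*(-14455 + 184) = (40026 + (142 + 396))*(-14271) = (40026 + 538)*(-14271) = 40564*(-14271) = -578888844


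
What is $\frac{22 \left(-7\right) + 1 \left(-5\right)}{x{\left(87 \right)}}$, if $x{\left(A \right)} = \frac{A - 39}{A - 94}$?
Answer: $\frac{371}{16} \approx 23.188$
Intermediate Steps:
$x{\left(A \right)} = \frac{-39 + A}{-94 + A}$
$\frac{22 \left(-7\right) + 1 \left(-5\right)}{x{\left(87 \right)}} = \frac{22 \left(-7\right) + 1 \left(-5\right)}{\frac{1}{-94 + 87} \left(-39 + 87\right)} = \frac{-154 - 5}{\frac{1}{-7} \cdot 48} = - \frac{159}{\left(- \frac{1}{7}\right) 48} = - \frac{159}{- \frac{48}{7}} = \left(-159\right) \left(- \frac{7}{48}\right) = \frac{371}{16}$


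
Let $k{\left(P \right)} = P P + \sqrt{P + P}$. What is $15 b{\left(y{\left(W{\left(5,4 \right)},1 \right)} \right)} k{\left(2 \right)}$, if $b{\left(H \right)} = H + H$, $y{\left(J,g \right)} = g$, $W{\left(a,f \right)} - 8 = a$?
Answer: $180$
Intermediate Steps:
$W{\left(a,f \right)} = 8 + a$
$k{\left(P \right)} = P^{2} + \sqrt{2} \sqrt{P}$ ($k{\left(P \right)} = P^{2} + \sqrt{2 P} = P^{2} + \sqrt{2} \sqrt{P}$)
$b{\left(H \right)} = 2 H$
$15 b{\left(y{\left(W{\left(5,4 \right)},1 \right)} \right)} k{\left(2 \right)} = 15 \cdot 2 \cdot 1 \left(2^{2} + \sqrt{2} \sqrt{2}\right) = 15 \cdot 2 \left(4 + 2\right) = 30 \cdot 6 = 180$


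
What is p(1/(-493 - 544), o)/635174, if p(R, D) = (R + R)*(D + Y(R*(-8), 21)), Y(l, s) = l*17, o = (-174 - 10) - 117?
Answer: 18353/20089600859 ≈ 9.1356e-7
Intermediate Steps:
o = -301 (o = -184 - 117 = -301)
Y(l, s) = 17*l
p(R, D) = 2*R*(D - 136*R) (p(R, D) = (R + R)*(D + 17*(R*(-8))) = (2*R)*(D + 17*(-8*R)) = (2*R)*(D - 136*R) = 2*R*(D - 136*R))
p(1/(-493 - 544), o)/635174 = (2*(-301 - 136/(-493 - 544))/(-493 - 544))/635174 = (2*(-301 - 136/(-1037))/(-1037))*(1/635174) = (2*(-1/1037)*(-301 - 136*(-1/1037)))*(1/635174) = (2*(-1/1037)*(-301 + 8/61))*(1/635174) = (2*(-1/1037)*(-18353/61))*(1/635174) = (36706/63257)*(1/635174) = 18353/20089600859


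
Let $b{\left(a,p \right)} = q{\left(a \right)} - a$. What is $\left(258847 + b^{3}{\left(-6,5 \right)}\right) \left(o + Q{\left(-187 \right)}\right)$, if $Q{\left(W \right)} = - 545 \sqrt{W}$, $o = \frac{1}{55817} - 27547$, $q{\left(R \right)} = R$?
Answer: $- \frac{398000791174606}{55817} - 141071615 i \sqrt{187} \approx -7.1305 \cdot 10^{9} - 1.9291 \cdot 10^{9} i$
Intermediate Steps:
$b{\left(a,p \right)} = 0$ ($b{\left(a,p \right)} = a - a = 0$)
$o = - \frac{1537590898}{55817}$ ($o = \frac{1}{55817} - 27547 = - \frac{1537590898}{55817} \approx -27547.0$)
$\left(258847 + b^{3}{\left(-6,5 \right)}\right) \left(o + Q{\left(-187 \right)}\right) = \left(258847 + 0^{3}\right) \left(- \frac{1537590898}{55817} - 545 \sqrt{-187}\right) = \left(258847 + 0\right) \left(- \frac{1537590898}{55817} - 545 i \sqrt{187}\right) = 258847 \left(- \frac{1537590898}{55817} - 545 i \sqrt{187}\right) = - \frac{398000791174606}{55817} - 141071615 i \sqrt{187}$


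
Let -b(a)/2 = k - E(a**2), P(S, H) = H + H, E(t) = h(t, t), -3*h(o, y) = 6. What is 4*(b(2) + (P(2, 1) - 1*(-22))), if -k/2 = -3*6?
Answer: -208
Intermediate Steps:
h(o, y) = -2 (h(o, y) = -1/3*6 = -2)
E(t) = -2
k = 36 (k = -(-6)*6 = -2*(-18) = 36)
P(S, H) = 2*H
b(a) = -76 (b(a) = -2*(36 - 1*(-2)) = -2*(36 + 2) = -2*38 = -76)
4*(b(2) + (P(2, 1) - 1*(-22))) = 4*(-76 + (2*1 - 1*(-22))) = 4*(-76 + (2 + 22)) = 4*(-76 + 24) = 4*(-52) = -208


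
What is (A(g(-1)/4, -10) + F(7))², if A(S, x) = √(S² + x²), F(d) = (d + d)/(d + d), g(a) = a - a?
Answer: 121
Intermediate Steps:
g(a) = 0
F(d) = 1 (F(d) = (2*d)/((2*d)) = (2*d)*(1/(2*d)) = 1)
(A(g(-1)/4, -10) + F(7))² = (√((0/4)² + (-10)²) + 1)² = (√((0*(¼))² + 100) + 1)² = (√(0² + 100) + 1)² = (√(0 + 100) + 1)² = (√100 + 1)² = (10 + 1)² = 11² = 121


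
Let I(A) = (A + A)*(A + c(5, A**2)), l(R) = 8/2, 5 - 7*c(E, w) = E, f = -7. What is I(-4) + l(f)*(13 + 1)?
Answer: 88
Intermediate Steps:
c(E, w) = 5/7 - E/7
l(R) = 4 (l(R) = 8*(1/2) = 4)
I(A) = 2*A**2 (I(A) = (A + A)*(A + (5/7 - 1/7*5)) = (2*A)*(A + (5/7 - 5/7)) = (2*A)*(A + 0) = (2*A)*A = 2*A**2)
I(-4) + l(f)*(13 + 1) = 2*(-4)**2 + 4*(13 + 1) = 2*16 + 4*14 = 32 + 56 = 88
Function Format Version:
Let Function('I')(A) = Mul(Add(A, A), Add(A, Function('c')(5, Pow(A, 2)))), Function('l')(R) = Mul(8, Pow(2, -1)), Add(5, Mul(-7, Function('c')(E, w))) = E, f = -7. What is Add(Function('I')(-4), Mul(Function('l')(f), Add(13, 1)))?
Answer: 88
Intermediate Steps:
Function('c')(E, w) = Add(Rational(5, 7), Mul(Rational(-1, 7), E))
Function('l')(R) = 4 (Function('l')(R) = Mul(8, Rational(1, 2)) = 4)
Function('I')(A) = Mul(2, Pow(A, 2)) (Function('I')(A) = Mul(Add(A, A), Add(A, Add(Rational(5, 7), Mul(Rational(-1, 7), 5)))) = Mul(Mul(2, A), Add(A, Add(Rational(5, 7), Rational(-5, 7)))) = Mul(Mul(2, A), Add(A, 0)) = Mul(Mul(2, A), A) = Mul(2, Pow(A, 2)))
Add(Function('I')(-4), Mul(Function('l')(f), Add(13, 1))) = Add(Mul(2, Pow(-4, 2)), Mul(4, Add(13, 1))) = Add(Mul(2, 16), Mul(4, 14)) = Add(32, 56) = 88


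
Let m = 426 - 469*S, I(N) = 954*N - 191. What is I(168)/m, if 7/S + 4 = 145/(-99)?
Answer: 86603821/555483 ≈ 155.91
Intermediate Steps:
S = -693/541 (S = 7/(-4 + 145/(-99)) = 7/(-4 + 145*(-1/99)) = 7/(-4 - 145/99) = 7/(-541/99) = 7*(-99/541) = -693/541 ≈ -1.2810)
I(N) = -191 + 954*N
m = 555483/541 (m = 426 - 469*(-693/541) = 426 + 325017/541 = 555483/541 ≈ 1026.8)
I(168)/m = (-191 + 954*168)/(555483/541) = (-191 + 160272)*(541/555483) = 160081*(541/555483) = 86603821/555483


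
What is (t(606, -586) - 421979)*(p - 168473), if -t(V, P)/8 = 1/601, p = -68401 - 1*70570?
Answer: 77970684376828/601 ≈ 1.2973e+11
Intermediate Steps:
p = -138971 (p = -68401 - 70570 = -138971)
t(V, P) = -8/601
(t(606, -586) - 421979)*(p - 168473) = (-8/601 - 421979)*(-138971 - 168473) = -253609387/601*(-307444) = 77970684376828/601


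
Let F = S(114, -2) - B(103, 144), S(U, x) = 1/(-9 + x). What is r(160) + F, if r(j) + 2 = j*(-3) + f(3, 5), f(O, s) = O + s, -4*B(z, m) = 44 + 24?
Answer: -5028/11 ≈ -457.09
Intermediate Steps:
B(z, m) = -17 (B(z, m) = -(44 + 24)/4 = -1/4*68 = -17)
r(j) = 6 - 3*j (r(j) = -2 + (j*(-3) + (3 + 5)) = -2 + (-3*j + 8) = -2 + (8 - 3*j) = 6 - 3*j)
F = 186/11 (F = 1/(-9 - 2) - 1*(-17) = 1/(-11) + 17 = -1/11 + 17 = 186/11 ≈ 16.909)
r(160) + F = (6 - 3*160) + 186/11 = (6 - 480) + 186/11 = -474 + 186/11 = -5028/11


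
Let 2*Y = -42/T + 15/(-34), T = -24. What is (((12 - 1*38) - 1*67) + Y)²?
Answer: 157728481/18496 ≈ 8527.7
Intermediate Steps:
Y = 89/136 (Y = (-42/(-24) + 15/(-34))/2 = (-42*(-1/24) + 15*(-1/34))/2 = (7/4 - 15/34)/2 = (½)*(89/68) = 89/136 ≈ 0.65441)
(((12 - 1*38) - 1*67) + Y)² = (((12 - 1*38) - 1*67) + 89/136)² = (((12 - 38) - 67) + 89/136)² = ((-26 - 67) + 89/136)² = (-93 + 89/136)² = (-12559/136)² = 157728481/18496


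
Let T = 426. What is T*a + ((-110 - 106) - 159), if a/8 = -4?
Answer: -14007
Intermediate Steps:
a = -32 (a = 8*(-4) = -32)
T*a + ((-110 - 106) - 159) = 426*(-32) + ((-110 - 106) - 159) = -13632 + (-216 - 159) = -13632 - 375 = -14007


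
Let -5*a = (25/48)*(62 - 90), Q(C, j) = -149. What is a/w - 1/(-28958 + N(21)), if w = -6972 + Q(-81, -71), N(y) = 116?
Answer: -154003/410767764 ≈ -0.00037492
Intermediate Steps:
a = 35/12 (a = -25/48*(62 - 90)/5 = -25*(1/48)*(-28)/5 = -5*(-28)/48 = -⅕*(-175/12) = 35/12 ≈ 2.9167)
w = -7121 (w = -6972 - 149 = -7121)
a/w - 1/(-28958 + N(21)) = (35/12)/(-7121) - 1/(-28958 + 116) = (35/12)*(-1/7121) - 1/(-28842) = -35/85452 - 1*(-1/28842) = -35/85452 + 1/28842 = -154003/410767764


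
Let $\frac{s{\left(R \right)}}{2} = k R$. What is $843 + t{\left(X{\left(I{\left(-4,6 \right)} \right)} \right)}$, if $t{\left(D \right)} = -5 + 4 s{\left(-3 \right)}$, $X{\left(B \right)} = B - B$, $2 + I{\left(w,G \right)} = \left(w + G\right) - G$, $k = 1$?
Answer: $814$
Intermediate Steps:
$s{\left(R \right)} = 2 R$ ($s{\left(R \right)} = 2 \cdot 1 R = 2 R$)
$I{\left(w,G \right)} = -2 + w$ ($I{\left(w,G \right)} = -2 + \left(\left(w + G\right) - G\right) = -2 + \left(\left(G + w\right) - G\right) = -2 + w$)
$X{\left(B \right)} = 0$
$t{\left(D \right)} = -29$ ($t{\left(D \right)} = -5 + 4 \cdot 2 \left(-3\right) = -5 + 4 \left(-6\right) = -5 - 24 = -29$)
$843 + t{\left(X{\left(I{\left(-4,6 \right)} \right)} \right)} = 843 - 29 = 814$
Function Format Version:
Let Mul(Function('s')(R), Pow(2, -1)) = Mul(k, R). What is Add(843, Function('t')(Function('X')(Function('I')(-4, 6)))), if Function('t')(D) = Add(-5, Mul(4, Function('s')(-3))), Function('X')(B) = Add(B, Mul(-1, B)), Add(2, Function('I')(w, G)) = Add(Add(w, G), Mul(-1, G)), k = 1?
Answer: 814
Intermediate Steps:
Function('s')(R) = Mul(2, R) (Function('s')(R) = Mul(2, Mul(1, R)) = Mul(2, R))
Function('I')(w, G) = Add(-2, w) (Function('I')(w, G) = Add(-2, Add(Add(w, G), Mul(-1, G))) = Add(-2, Add(Add(G, w), Mul(-1, G))) = Add(-2, w))
Function('X')(B) = 0
Function('t')(D) = -29 (Function('t')(D) = Add(-5, Mul(4, Mul(2, -3))) = Add(-5, Mul(4, -6)) = Add(-5, -24) = -29)
Add(843, Function('t')(Function('X')(Function('I')(-4, 6)))) = Add(843, -29) = 814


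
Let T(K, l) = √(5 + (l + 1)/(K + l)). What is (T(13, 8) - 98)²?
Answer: (686 - √266)²/49 ≈ 9152.8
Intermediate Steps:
T(K, l) = √(5 + (1 + l)/(K + l))
(T(13, 8) - 98)² = (√((1 + 5*13 + 6*8)/(13 + 8)) - 98)² = (√((1 + 65 + 48)/21) - 98)² = (√((1/21)*114) - 98)² = (√(38/7) - 98)² = (√266/7 - 98)² = (-98 + √266/7)²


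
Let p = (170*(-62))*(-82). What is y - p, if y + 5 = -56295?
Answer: -920580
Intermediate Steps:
y = -56300 (y = -5 - 56295 = -56300)
p = 864280 (p = -10540*(-82) = 864280)
y - p = -56300 - 1*864280 = -56300 - 864280 = -920580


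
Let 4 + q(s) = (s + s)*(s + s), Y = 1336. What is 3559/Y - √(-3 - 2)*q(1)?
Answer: 3559/1336 ≈ 2.6639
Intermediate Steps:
q(s) = -4 + 4*s² (q(s) = -4 + (s + s)*(s + s) = -4 + (2*s)*(2*s) = -4 + 4*s²)
3559/Y - √(-3 - 2)*q(1) = 3559/1336 - √(-3 - 2)*(-4 + 4*1²) = 3559*(1/1336) - √(-5)*(-4 + 4*1) = 3559/1336 - I*√5*(-4 + 4) = 3559/1336 - I*√5*0 = 3559/1336 - 1*0 = 3559/1336 + 0 = 3559/1336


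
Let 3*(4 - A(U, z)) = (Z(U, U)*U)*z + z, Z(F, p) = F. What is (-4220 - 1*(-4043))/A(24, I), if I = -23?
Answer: -531/13283 ≈ -0.039976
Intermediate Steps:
A(U, z) = 4 - z/3 - z*U²/3 (A(U, z) = 4 - ((U*U)*z + z)/3 = 4 - (U²*z + z)/3 = 4 - (z*U² + z)/3 = 4 - (z + z*U²)/3 = 4 + (-z/3 - z*U²/3) = 4 - z/3 - z*U²/3)
(-4220 - 1*(-4043))/A(24, I) = (-4220 - 1*(-4043))/(4 - ⅓*(-23) - ⅓*(-23)*24²) = (-4220 + 4043)/(4 + 23/3 - ⅓*(-23)*576) = -177/(4 + 23/3 + 4416) = -177/13283/3 = -177*3/13283 = -531/13283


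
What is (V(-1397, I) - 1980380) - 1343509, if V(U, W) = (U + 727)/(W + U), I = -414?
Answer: -6019562309/1811 ≈ -3.3239e+6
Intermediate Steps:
V(U, W) = (727 + U)/(U + W)
(V(-1397, I) - 1980380) - 1343509 = ((727 - 1397)/(-1397 - 414) - 1980380) - 1343509 = (-670/(-1811) - 1980380) - 1343509 = (-1/1811*(-670) - 1980380) - 1343509 = (670/1811 - 1980380) - 1343509 = -3586467510/1811 - 1343509 = -6019562309/1811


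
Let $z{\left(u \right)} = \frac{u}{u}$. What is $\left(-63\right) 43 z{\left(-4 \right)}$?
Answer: $-2709$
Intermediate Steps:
$z{\left(u \right)} = 1$
$\left(-63\right) 43 z{\left(-4 \right)} = \left(-63\right) 43 \cdot 1 = \left(-2709\right) 1 = -2709$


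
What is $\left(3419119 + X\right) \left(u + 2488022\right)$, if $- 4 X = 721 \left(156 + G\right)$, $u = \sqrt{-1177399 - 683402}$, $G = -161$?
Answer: $\frac{17018171244891}{2} + \frac{13680081 i \sqrt{1860801}}{4} \approx 8.5091 \cdot 10^{12} + 4.6653 \cdot 10^{9} i$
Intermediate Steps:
$u = i \sqrt{1860801}$ ($u = \sqrt{-1860801} = i \sqrt{1860801} \approx 1364.1 i$)
$X = \frac{3605}{4}$ ($X = - \frac{721 \left(156 - 161\right)}{4} = - \frac{721 \left(-5\right)}{4} = \left(- \frac{1}{4}\right) \left(-3605\right) = \frac{3605}{4} \approx 901.25$)
$\left(3419119 + X\right) \left(u + 2488022\right) = \left(3419119 + \frac{3605}{4}\right) \left(i \sqrt{1860801} + 2488022\right) = \frac{13680081 \left(2488022 + i \sqrt{1860801}\right)}{4} = \frac{17018171244891}{2} + \frac{13680081 i \sqrt{1860801}}{4}$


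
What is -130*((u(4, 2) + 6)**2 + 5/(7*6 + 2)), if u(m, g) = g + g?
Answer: -286325/22 ≈ -13015.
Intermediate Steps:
u(m, g) = 2*g
-130*((u(4, 2) + 6)**2 + 5/(7*6 + 2)) = -130*((2*2 + 6)**2 + 5/(7*6 + 2)) = -130*((4 + 6)**2 + 5/(42 + 2)) = -130*(10**2 + 5/44) = -130*(100 + 5*(1/44)) = -130*(100 + 5/44) = -130*4405/44 = -286325/22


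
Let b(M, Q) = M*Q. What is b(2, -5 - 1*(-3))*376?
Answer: -1504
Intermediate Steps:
b(2, -5 - 1*(-3))*376 = (2*(-5 - 1*(-3)))*376 = (2*(-5 + 3))*376 = (2*(-2))*376 = -4*376 = -1504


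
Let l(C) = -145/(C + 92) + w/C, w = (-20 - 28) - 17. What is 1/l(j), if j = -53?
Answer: -2067/5150 ≈ -0.40136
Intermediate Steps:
w = -65 (w = -48 - 17 = -65)
l(C) = -145/(92 + C) - 65/C (l(C) = -145/(C + 92) - 65/C = -145/(92 + C) - 65/C)
1/l(j) = 1/(10*(-598 - 21*(-53))/(-53*(92 - 53))) = 1/(10*(-1/53)*(-598 + 1113)/39) = 1/(10*(-1/53)*(1/39)*515) = 1/(-5150/2067) = -2067/5150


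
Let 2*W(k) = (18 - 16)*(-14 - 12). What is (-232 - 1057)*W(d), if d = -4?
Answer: 33514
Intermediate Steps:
W(k) = -26 (W(k) = ((18 - 16)*(-14 - 12))/2 = (2*(-26))/2 = (½)*(-52) = -26)
(-232 - 1057)*W(d) = (-232 - 1057)*(-26) = -1289*(-26) = 33514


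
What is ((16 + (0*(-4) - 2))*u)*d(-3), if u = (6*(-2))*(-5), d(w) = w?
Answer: -2520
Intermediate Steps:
u = 60 (u = -12*(-5) = 60)
((16 + (0*(-4) - 2))*u)*d(-3) = ((16 + (0*(-4) - 2))*60)*(-3) = ((16 + (0 - 2))*60)*(-3) = ((16 - 2)*60)*(-3) = (14*60)*(-3) = 840*(-3) = -2520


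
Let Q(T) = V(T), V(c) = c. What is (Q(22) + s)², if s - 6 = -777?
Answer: 561001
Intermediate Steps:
s = -771 (s = 6 - 777 = -771)
Q(T) = T
(Q(22) + s)² = (22 - 771)² = (-749)² = 561001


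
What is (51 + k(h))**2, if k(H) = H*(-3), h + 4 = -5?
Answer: 6084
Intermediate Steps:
h = -9 (h = -4 - 5 = -9)
k(H) = -3*H
(51 + k(h))**2 = (51 - 3*(-9))**2 = (51 + 27)**2 = 78**2 = 6084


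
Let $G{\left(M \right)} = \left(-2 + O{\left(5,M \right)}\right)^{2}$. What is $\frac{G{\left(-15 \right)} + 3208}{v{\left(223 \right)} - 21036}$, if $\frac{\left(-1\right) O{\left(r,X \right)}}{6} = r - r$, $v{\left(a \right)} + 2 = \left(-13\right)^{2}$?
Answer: $- \frac{3212}{20869} \approx -0.15391$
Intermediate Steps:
$v{\left(a \right)} = 167$ ($v{\left(a \right)} = -2 + \left(-13\right)^{2} = -2 + 169 = 167$)
$O{\left(r,X \right)} = 0$ ($O{\left(r,X \right)} = - 6 \left(r - r\right) = \left(-6\right) 0 = 0$)
$G{\left(M \right)} = 4$ ($G{\left(M \right)} = \left(-2 + 0\right)^{2} = \left(-2\right)^{2} = 4$)
$\frac{G{\left(-15 \right)} + 3208}{v{\left(223 \right)} - 21036} = \frac{4 + 3208}{167 - 21036} = \frac{3212}{-20869} = 3212 \left(- \frac{1}{20869}\right) = - \frac{3212}{20869}$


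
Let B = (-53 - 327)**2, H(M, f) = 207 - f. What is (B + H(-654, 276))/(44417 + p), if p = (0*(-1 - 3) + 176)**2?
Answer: 144331/75393 ≈ 1.9144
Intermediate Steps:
B = 144400 (B = (-380)**2 = 144400)
p = 30976 (p = (0*(-4) + 176)**2 = (0 + 176)**2 = 176**2 = 30976)
(B + H(-654, 276))/(44417 + p) = (144400 + (207 - 1*276))/(44417 + 30976) = (144400 + (207 - 276))/75393 = (144400 - 69)*(1/75393) = 144331*(1/75393) = 144331/75393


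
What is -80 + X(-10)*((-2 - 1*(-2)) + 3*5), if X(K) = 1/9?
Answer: -235/3 ≈ -78.333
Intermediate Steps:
X(K) = ⅑
-80 + X(-10)*((-2 - 1*(-2)) + 3*5) = -80 + ((-2 - 1*(-2)) + 3*5)/9 = -80 + ((-2 + 2) + 15)/9 = -80 + (0 + 15)/9 = -80 + (⅑)*15 = -80 + 5/3 = -235/3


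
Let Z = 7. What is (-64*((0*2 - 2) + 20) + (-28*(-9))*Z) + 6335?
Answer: 6947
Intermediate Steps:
(-64*((0*2 - 2) + 20) + (-28*(-9))*Z) + 6335 = (-64*((0*2 - 2) + 20) - 28*(-9)*7) + 6335 = (-64*((0 - 2) + 20) + 252*7) + 6335 = (-64*(-2 + 20) + 1764) + 6335 = (-64*18 + 1764) + 6335 = (-1152 + 1764) + 6335 = 612 + 6335 = 6947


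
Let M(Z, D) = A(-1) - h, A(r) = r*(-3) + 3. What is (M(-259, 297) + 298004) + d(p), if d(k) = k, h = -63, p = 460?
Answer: 298533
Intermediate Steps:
A(r) = 3 - 3*r (A(r) = -3*r + 3 = 3 - 3*r)
M(Z, D) = 69 (M(Z, D) = (3 - 3*(-1)) - 1*(-63) = (3 + 3) + 63 = 6 + 63 = 69)
(M(-259, 297) + 298004) + d(p) = (69 + 298004) + 460 = 298073 + 460 = 298533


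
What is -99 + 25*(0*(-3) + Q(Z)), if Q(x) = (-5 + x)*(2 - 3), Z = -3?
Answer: 101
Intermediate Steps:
Q(x) = 5 - x (Q(x) = (-5 + x)*(-1) = 5 - x)
-99 + 25*(0*(-3) + Q(Z)) = -99 + 25*(0*(-3) + (5 - 1*(-3))) = -99 + 25*(0 + (5 + 3)) = -99 + 25*(0 + 8) = -99 + 25*8 = -99 + 200 = 101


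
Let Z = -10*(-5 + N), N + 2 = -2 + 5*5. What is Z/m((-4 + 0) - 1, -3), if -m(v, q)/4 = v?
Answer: -8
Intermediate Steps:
N = 21 (N = -2 + (-2 + 5*5) = -2 + (-2 + 25) = -2 + 23 = 21)
m(v, q) = -4*v
Z = -160 (Z = -10*(-5 + 21) = -10*16 = -160)
Z/m((-4 + 0) - 1, -3) = -160*(-1/(4*((-4 + 0) - 1))) = -160*(-1/(4*(-4 - 1))) = -160/((-4*(-5))) = -160/20 = -160*1/20 = -8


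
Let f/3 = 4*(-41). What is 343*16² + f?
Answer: 87316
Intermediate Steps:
f = -492 (f = 3*(4*(-41)) = 3*(-164) = -492)
343*16² + f = 343*16² - 492 = 343*256 - 492 = 87808 - 492 = 87316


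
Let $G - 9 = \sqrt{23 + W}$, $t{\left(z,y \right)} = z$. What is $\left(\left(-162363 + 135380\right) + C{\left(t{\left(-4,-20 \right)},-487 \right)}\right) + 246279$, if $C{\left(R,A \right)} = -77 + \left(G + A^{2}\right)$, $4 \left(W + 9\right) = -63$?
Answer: $456397 + \frac{i \sqrt{7}}{2} \approx 4.564 \cdot 10^{5} + 1.3229 i$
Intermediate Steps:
$W = - \frac{99}{4}$ ($W = -9 + \frac{1}{4} \left(-63\right) = -9 - \frac{63}{4} = - \frac{99}{4} \approx -24.75$)
$G = 9 + \frac{i \sqrt{7}}{2}$ ($G = 9 + \sqrt{23 - \frac{99}{4}} = 9 + \sqrt{- \frac{7}{4}} = 9 + \frac{i \sqrt{7}}{2} \approx 9.0 + 1.3229 i$)
$C{\left(R,A \right)} = -68 + A^{2} + \frac{i \sqrt{7}}{2}$ ($C{\left(R,A \right)} = -77 + \left(\left(9 + \frac{i \sqrt{7}}{2}\right) + A^{2}\right) = -77 + \left(9 + A^{2} + \frac{i \sqrt{7}}{2}\right) = -68 + A^{2} + \frac{i \sqrt{7}}{2}$)
$\left(\left(-162363 + 135380\right) + C{\left(t{\left(-4,-20 \right)},-487 \right)}\right) + 246279 = \left(\left(-162363 + 135380\right) + \left(-68 + \left(-487\right)^{2} + \frac{i \sqrt{7}}{2}\right)\right) + 246279 = \left(-26983 + \left(-68 + 237169 + \frac{i \sqrt{7}}{2}\right)\right) + 246279 = \left(-26983 + \left(237101 + \frac{i \sqrt{7}}{2}\right)\right) + 246279 = \left(210118 + \frac{i \sqrt{7}}{2}\right) + 246279 = 456397 + \frac{i \sqrt{7}}{2}$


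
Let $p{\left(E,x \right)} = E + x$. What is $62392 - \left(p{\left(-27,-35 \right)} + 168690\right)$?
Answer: $-106236$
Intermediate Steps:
$62392 - \left(p{\left(-27,-35 \right)} + 168690\right) = 62392 - \left(\left(-27 - 35\right) + 168690\right) = 62392 - \left(-62 + 168690\right) = 62392 - 168628 = -106236$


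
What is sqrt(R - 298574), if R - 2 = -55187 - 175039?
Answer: I*sqrt(528798) ≈ 727.18*I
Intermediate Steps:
R = -230224 (R = 2 + (-55187 - 175039) = 2 - 230226 = -230224)
sqrt(R - 298574) = sqrt(-230224 - 298574) = sqrt(-528798) = I*sqrt(528798)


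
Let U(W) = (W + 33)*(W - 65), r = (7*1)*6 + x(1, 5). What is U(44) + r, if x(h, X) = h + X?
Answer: -1569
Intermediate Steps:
x(h, X) = X + h
r = 48 (r = (7*1)*6 + (5 + 1) = 7*6 + 6 = 42 + 6 = 48)
U(W) = (-65 + W)*(33 + W) (U(W) = (33 + W)*(-65 + W) = (-65 + W)*(33 + W))
U(44) + r = (-2145 + 44² - 32*44) + 48 = (-2145 + 1936 - 1408) + 48 = -1617 + 48 = -1569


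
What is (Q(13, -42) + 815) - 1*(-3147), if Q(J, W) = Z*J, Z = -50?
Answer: 3312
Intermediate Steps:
Q(J, W) = -50*J
(Q(13, -42) + 815) - 1*(-3147) = (-50*13 + 815) - 1*(-3147) = (-650 + 815) + 3147 = 165 + 3147 = 3312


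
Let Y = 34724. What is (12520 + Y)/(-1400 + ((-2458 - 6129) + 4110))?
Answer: -15748/1959 ≈ -8.0388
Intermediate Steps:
(12520 + Y)/(-1400 + ((-2458 - 6129) + 4110)) = (12520 + 34724)/(-1400 + ((-2458 - 6129) + 4110)) = 47244/(-1400 + (-8587 + 4110)) = 47244/(-1400 - 4477) = 47244/(-5877) = 47244*(-1/5877) = -15748/1959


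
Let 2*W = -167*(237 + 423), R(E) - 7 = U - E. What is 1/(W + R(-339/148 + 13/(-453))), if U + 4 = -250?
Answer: -67044/3711199217 ≈ -1.8065e-5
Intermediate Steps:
U = -254 (U = -4 - 250 = -254)
R(E) = -247 - E (R(E) = 7 + (-254 - E) = -247 - E)
W = -55110 (W = (-167*(237 + 423))/2 = (-167*660)/2 = (1/2)*(-110220) = -55110)
1/(W + R(-339/148 + 13/(-453))) = 1/(-55110 + (-247 - (-339/148 + 13/(-453)))) = 1/(-55110 + (-247 - (-339*1/148 + 13*(-1/453)))) = 1/(-55110 + (-247 - (-339/148 - 13/453))) = 1/(-55110 + (-247 - 1*(-155491/67044))) = 1/(-55110 + (-247 + 155491/67044)) = 1/(-55110 - 16404377/67044) = 1/(-3711199217/67044) = -67044/3711199217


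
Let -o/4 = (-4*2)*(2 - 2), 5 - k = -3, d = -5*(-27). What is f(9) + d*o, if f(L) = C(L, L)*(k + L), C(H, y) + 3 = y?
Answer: 102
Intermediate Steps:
C(H, y) = -3 + y
d = 135
k = 8 (k = 5 - 1*(-3) = 5 + 3 = 8)
f(L) = (-3 + L)*(8 + L)
o = 0 (o = -4*(-4*2)*(2 - 2) = -(-32)*0 = -4*0 = 0)
f(9) + d*o = (-3 + 9)*(8 + 9) + 135*0 = 6*17 + 0 = 102 + 0 = 102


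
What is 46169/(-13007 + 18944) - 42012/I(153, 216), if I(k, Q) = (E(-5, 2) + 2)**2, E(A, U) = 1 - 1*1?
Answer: -62310142/5937 ≈ -10495.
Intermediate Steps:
E(A, U) = 0 (E(A, U) = 1 - 1 = 0)
I(k, Q) = 4 (I(k, Q) = (0 + 2)**2 = 2**2 = 4)
46169/(-13007 + 18944) - 42012/I(153, 216) = 46169/(-13007 + 18944) - 42012/4 = 46169/5937 - 42012*1/4 = 46169*(1/5937) - 10503 = 46169/5937 - 10503 = -62310142/5937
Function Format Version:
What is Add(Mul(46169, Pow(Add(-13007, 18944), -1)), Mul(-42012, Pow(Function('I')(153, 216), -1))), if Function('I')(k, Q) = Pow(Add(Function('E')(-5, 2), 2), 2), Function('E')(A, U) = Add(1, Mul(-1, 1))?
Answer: Rational(-62310142, 5937) ≈ -10495.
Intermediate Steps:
Function('E')(A, U) = 0 (Function('E')(A, U) = Add(1, -1) = 0)
Function('I')(k, Q) = 4 (Function('I')(k, Q) = Pow(Add(0, 2), 2) = Pow(2, 2) = 4)
Add(Mul(46169, Pow(Add(-13007, 18944), -1)), Mul(-42012, Pow(Function('I')(153, 216), -1))) = Add(Mul(46169, Pow(Add(-13007, 18944), -1)), Mul(-42012, Pow(4, -1))) = Add(Mul(46169, Pow(5937, -1)), Mul(-42012, Rational(1, 4))) = Add(Mul(46169, Rational(1, 5937)), -10503) = Add(Rational(46169, 5937), -10503) = Rational(-62310142, 5937)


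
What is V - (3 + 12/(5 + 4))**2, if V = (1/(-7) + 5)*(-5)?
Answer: -2713/63 ≈ -43.063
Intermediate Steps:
V = -170/7 (V = (-1/7 + 5)*(-5) = (34/7)*(-5) = -170/7 ≈ -24.286)
V - (3 + 12/(5 + 4))**2 = -170/7 - (3 + 12/(5 + 4))**2 = -170/7 - (3 + 12/9)**2 = -170/7 - (3 + 12*(1/9))**2 = -170/7 - (3 + 4/3)**2 = -170/7 - (13/3)**2 = -170/7 - 1*169/9 = -170/7 - 169/9 = -2713/63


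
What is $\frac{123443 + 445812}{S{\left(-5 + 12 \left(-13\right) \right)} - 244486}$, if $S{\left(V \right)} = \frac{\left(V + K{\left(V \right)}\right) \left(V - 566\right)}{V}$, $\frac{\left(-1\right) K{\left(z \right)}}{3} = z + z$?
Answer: $- \frac{569255}{240851} \approx -2.3635$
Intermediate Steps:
$K{\left(z \right)} = - 6 z$ ($K{\left(z \right)} = - 3 \left(z + z\right) = - 3 \cdot 2 z = - 6 z$)
$S{\left(V \right)} = 2830 - 5 V$ ($S{\left(V \right)} = \frac{\left(V - 6 V\right) \left(V - 566\right)}{V} = \frac{- 5 V \left(-566 + V\right)}{V} = \frac{\left(-5\right) V \left(-566 + V\right)}{V} = 2830 - 5 V$)
$\frac{123443 + 445812}{S{\left(-5 + 12 \left(-13\right) \right)} - 244486} = \frac{123443 + 445812}{\left(2830 - 5 \left(-5 + 12 \left(-13\right)\right)\right) - 244486} = \frac{569255}{\left(2830 - 5 \left(-5 - 156\right)\right) - 244486} = \frac{569255}{\left(2830 - -805\right) - 244486} = \frac{569255}{\left(2830 + 805\right) - 244486} = \frac{569255}{3635 - 244486} = \frac{569255}{-240851} = 569255 \left(- \frac{1}{240851}\right) = - \frac{569255}{240851}$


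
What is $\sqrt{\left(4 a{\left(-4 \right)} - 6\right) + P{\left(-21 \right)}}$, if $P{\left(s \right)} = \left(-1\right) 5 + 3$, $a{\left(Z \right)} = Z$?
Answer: $2 i \sqrt{6} \approx 4.899 i$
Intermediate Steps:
$P{\left(s \right)} = -2$ ($P{\left(s \right)} = -5 + 3 = -2$)
$\sqrt{\left(4 a{\left(-4 \right)} - 6\right) + P{\left(-21 \right)}} = \sqrt{\left(4 \left(-4\right) - 6\right) - 2} = \sqrt{\left(-16 - 6\right) - 2} = \sqrt{-22 - 2} = \sqrt{-24} = 2 i \sqrt{6}$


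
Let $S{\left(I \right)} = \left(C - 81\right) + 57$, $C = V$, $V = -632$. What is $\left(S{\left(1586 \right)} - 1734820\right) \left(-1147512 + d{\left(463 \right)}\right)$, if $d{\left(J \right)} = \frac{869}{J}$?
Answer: $\frac{922053516906012}{463} \approx 1.9915 \cdot 10^{12}$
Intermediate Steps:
$C = -632$
$S{\left(I \right)} = -656$ ($S{\left(I \right)} = \left(-632 - 81\right) + 57 = -713 + 57 = -656$)
$\left(S{\left(1586 \right)} - 1734820\right) \left(-1147512 + d{\left(463 \right)}\right) = \left(-656 - 1734820\right) \left(-1147512 + \frac{869}{463}\right) = - 1735476 \left(-1147512 + 869 \cdot \frac{1}{463}\right) = - 1735476 \left(-1147512 + \frac{869}{463}\right) = \left(-1735476\right) \left(- \frac{531297187}{463}\right) = \frac{922053516906012}{463}$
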